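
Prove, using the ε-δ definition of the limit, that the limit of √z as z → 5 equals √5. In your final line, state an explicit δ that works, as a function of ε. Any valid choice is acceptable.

δ = min(5, √5·ε)

Let ε > 0. We want δ > 0 such that 0 < |z − 5| < δ implies |√z − √5| < ε.
Multiplying by the conjugate, |√z − √5| = |z − 5|/(√z + √5).
Restrict δ ≤ 5 so that |z − 5| < 5 forces z > 0, and then √z + √5 > √5.
Hence |√z − √5| < |z − 5|/√5, which is < ε once |z − 5| < √5·ε.
Take δ = min(5, √5·ε). If 0 < |z − 5| < δ then z > 0 and |√z − √5| < |z − 5|/√5 < ε.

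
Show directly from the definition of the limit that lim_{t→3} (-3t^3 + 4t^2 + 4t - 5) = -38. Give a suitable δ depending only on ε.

δ = min(2, ε/111)

Let ε > 0. We want δ > 0 such that 0 < |t − 3| < δ implies |(-3t^3 + 4t^2 + 4t - 5) + 38| < ε.
(-3t^3 + 4t^2 + 4t - 5) + 38 = -3t^3 + 4t^2 + 4t + 33 = (t − 3)(-3t^2 - 5t - 11).
So |(-3t^3 + 4t^2 + 4t - 5) + 38| = |t − 3|·|-3t^2 - 5t - 11|.
Assume first that |t − 3| < 2, so |t| < 5. Then |-3t^2 - 5t - 11| ≤ 3·5^2 + 5·5 + 11 = 111.
Hence |(-3t^3 + 4t^2 + 4t - 5) + 38| ≤ 111|t − 3| < ε provided |t − 3| < ε/111.
Choosing δ = min(2, ε/111) ensures both conditions, hence |(-3t^3 + 4t^2 + 4t - 5) + 38| < ε.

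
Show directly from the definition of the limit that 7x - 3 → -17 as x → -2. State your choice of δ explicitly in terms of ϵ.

δ = ϵ/7

Fix ϵ > 0. We need δ > 0 so that 0 < |x + 2| < δ implies |(7x - 3) + 17| < ϵ.
|(7x - 3) + 17| = |7x + 14| = 7|x + 2|.
So 7|x + 2| < ϵ exactly when |x + 2| < ϵ/7.
Choosing δ = ϵ/7 gives |(7x - 3) + 17| = 7|x + 2| < ϵ whenever |x + 2| < δ.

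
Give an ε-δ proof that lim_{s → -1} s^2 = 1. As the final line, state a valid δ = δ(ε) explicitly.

Suppose ε > 0. We seek δ > 0 with 0 < |s + 1| < δ ⇒ |s^2 − 1| < ε.
Factor: s^2 − 1 = (s + 1)(s - 1), so |s^2 − 1| = |s + 1|·|s - 1|.
Restrict δ ≤ 1. Then |s + 1| < 1 gives |s| < 2, so by the triangle inequality |s - 1| ≤ 2 + 1 = 3.
Hence |s^2 − 1| ≤ 3|s + 1|, which is < ε once |s + 1| < ε/3.
Take δ = min(1, ε/3). If 0 < |s + 1| < δ then both bounds hold and |s^2 − 1| ≤ 3|s + 1| < 3·(ε/3) = ε.

δ = min(1, ε/3)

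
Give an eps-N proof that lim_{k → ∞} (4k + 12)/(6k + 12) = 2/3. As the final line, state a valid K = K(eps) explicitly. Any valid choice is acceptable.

Suppose eps > 0. For k ≥ 1, |(4k + 12)/(6k + 12) − (2/3)| = |24|/(6(6k + 12)) = 24/(6(6k + 12)).
Since 6k + 12 ≥ 6k for k ≥ 1, this is ≤ 24/(6·6k) = (2/3)/k.
So |(4k + 12)/(6k + 12) − (2/3)| < eps whenever k > (2/3)/eps.
Take K = (2/3)/eps. If k > K then |(4k + 12)/(6k + 12) − (2/3)| ≤ (2/3)/k < eps.

K = (2/3)/eps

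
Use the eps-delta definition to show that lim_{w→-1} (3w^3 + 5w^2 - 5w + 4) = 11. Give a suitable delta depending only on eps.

delta = min(2, eps/40)

Fix eps > 0. We want delta > 0 such that 0 < |w + 1| < delta implies |(3w^3 + 5w^2 - 5w + 4) − 11| < eps.
(3w^3 + 5w^2 - 5w + 4) − 11 = 3w^3 + 5w^2 - 5w - 7 = (w + 1)(3w^2 + 2w - 7).
So |(3w^3 + 5w^2 - 5w + 4) − 11| = |w + 1|·|3w^2 + 2w - 7|.
Require delta ≤ 2. Then |w + 1| < 2 gives |w| < 3, and by the triangle inequality |3w^2 + 2w - 7| ≤ 3·3^2 + 2·3 + 7 = 40.
Hence |(3w^3 + 5w^2 - 5w + 4) − 11| ≤ 40|w + 1| < eps provided |w + 1| < eps/40.
Choosing delta = min(2, eps/40) ensures both conditions, hence |(3w^3 + 5w^2 - 5w + 4) − 11| < eps.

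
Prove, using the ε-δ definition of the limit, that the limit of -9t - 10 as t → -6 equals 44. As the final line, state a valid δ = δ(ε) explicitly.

δ = ε/9

Fix ε > 0. We need δ > 0 so that 0 < |t + 6| < δ implies |(-9t - 10) − 44| < ε.
Since (-9t - 10) − 44 = -9(t + 6), we have |(-9t - 10) − 44| = 9|t + 6|.
Thus it suffices that |t + 6| < ε/9.
Choosing δ = ε/9 gives |(-9t - 10) − 44| = 9|t + 6| < ε whenever |t + 6| < δ.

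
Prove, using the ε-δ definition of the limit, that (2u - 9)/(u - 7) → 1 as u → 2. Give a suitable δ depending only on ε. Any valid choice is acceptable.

δ = min(5/2, (5/2)ε)

Let ε > 0 be given. We want δ > 0 with 0 < |u − 2| < δ ⇒ |(2u - 9)/(u - 7) − 1| < ε.
Combining over a common denominator, (2u - 9)/(u - 7) − 1 = [(2u - 9)·(-5) − (-5)·(u - 7)] / [(-5)·(u - 7)] = -5(u − 2) / ((-5)(u - 7)).
So |(2u - 9)/(u - 7) − 1| = 5|u − 2| / (5·|u − 7|).
Require δ ≤ 5/2, so |u − 7| ≥ |-5| − |u − 2| > 5 − 5/2 = 5/2.
Hence |(2u - 9)/(u - 7) − 1| < 5|u − 2|/(5·(5/2)) = (2/5)|u − 2|, which is < ε once |u − 2| < (5/2)ε.
Take δ = min(5/2, (5/2)ε). Then 0 < |u − 2| < δ forces both bounds, so |(2u - 9)/(u - 7) − 1| < ε.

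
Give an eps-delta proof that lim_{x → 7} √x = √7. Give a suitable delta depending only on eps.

Fix eps > 0. We want delta > 0 such that 0 < |x − 7| < delta implies |√x − √7| < eps.
Multiplying by the conjugate, |√x − √7| = |x − 7|/(√x + √7).
Restrict delta ≤ 7 so that |x − 7| < 7 forces x > 0, and then √x + √7 > √7.
Hence |√x − √7| < |x − 7|/√7, which is < eps once |x − 7| < √7·eps.
Take delta = min(7, √7·eps). If 0 < |x − 7| < delta then x > 0 and |√x − √7| < |x − 7|/√7 < eps.

delta = min(7, √7·eps)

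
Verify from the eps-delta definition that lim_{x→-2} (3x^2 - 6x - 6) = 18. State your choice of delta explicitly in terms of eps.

delta = min(2, eps/24)

Let eps > 0 be given. We want delta > 0 such that 0 < |x + 2| < delta implies |(3x^2 - 6x - 6) − 18| < eps.
(3x^2 - 6x - 6) − 18 = 3x^2 - 6x - 24 = (x + 2)(3x - 12).
So |(3x^2 - 6x - 6) − 18| = |x + 2|·|3x - 12|.
Assume first that |x + 2| < 2, so |x| < 4. Then |3x - 12| ≤ 3·4 + 12 = 24.
Hence |(3x^2 - 6x - 6) − 18| ≤ 24|x + 2| < eps provided |x + 2| < eps/24.
Choosing delta = min(2, eps/24) ensures both conditions, hence |(3x^2 - 6x - 6) − 18| < eps.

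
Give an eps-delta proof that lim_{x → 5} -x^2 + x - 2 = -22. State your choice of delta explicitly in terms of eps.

delta = min(1, eps/10)

Let eps > 0. We want delta > 0 such that 0 < |x − 5| < delta implies |(-x^2 + x - 2) + 22| < eps.
(-x^2 + x - 2) + 22 = -x^2 + x + 20 = (x − 5)(-x - 4).
So |(-x^2 + x - 2) + 22| = |x − 5|·|-x - 4|.
Require delta ≤ 1. Then |x − 5| < 1 gives |x| < 6, and by the triangle inequality |-x - 4| ≤ 6 + 4 = 10.
Hence |(-x^2 + x - 2) + 22| ≤ 10|x − 5| < eps provided |x − 5| < eps/10.
Take delta = min(1, eps/10). Then 0 < |x − 5| < delta gives both |x − 5| < 1 and |x − 5| < eps/10, so |(-x^2 + x - 2) + 22| < eps.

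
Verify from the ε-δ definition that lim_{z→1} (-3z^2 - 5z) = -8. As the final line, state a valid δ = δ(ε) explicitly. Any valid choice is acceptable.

δ = min(2, ε/17)

Let ε > 0. We want δ > 0 such that 0 < |z − 1| < δ implies |(-3z^2 - 5z) + 8| < ε.
(-3z^2 - 5z) + 8 = -3z^2 - 5z + 8 = (z − 1)(-3z - 8).
So |(-3z^2 - 5z) + 8| = |z − 1|·|-3z - 8|.
Assume first that |z − 1| < 2, so |z| < 3. Then |-3z - 8| ≤ 3·3 + 8 = 17.
Hence |(-3z^2 - 5z) + 8| ≤ 17|z − 1| < ε provided |z − 1| < ε/17.
Choosing δ = min(2, ε/17) ensures both conditions, hence |(-3z^2 - 5z) + 8| < ε.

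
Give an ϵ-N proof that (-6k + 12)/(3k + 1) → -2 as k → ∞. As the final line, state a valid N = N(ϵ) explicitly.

N = (14/3)/ϵ

Fix ϵ > 0. For k ≥ 1, |(-6k + 12)/(3k + 1) + 2| = |42|/(3(3k + 1)) = 42/(3(3k + 1)).
Since 3k + 1 ≥ 3k for k ≥ 1, this is ≤ 42/(3·3k) = (14/3)/k.
So |(-6k + 12)/(3k + 1) + 2| < ϵ whenever k > (14/3)/ϵ.
Take N = (14/3)/ϵ. If k > N then |(-6k + 12)/(3k + 1) + 2| ≤ (14/3)/k < ϵ.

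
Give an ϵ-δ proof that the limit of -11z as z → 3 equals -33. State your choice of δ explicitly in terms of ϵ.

δ = ϵ/11

Let ϵ > 0 be given. We need δ > 0 so that 0 < |z − 3| < δ implies |(-11z) + 33| < ϵ.
|(-11z) + 33| = |-11z + 33| = 11|z − 3|.
Thus it suffices that |z − 3| < ϵ/11.
Choosing δ = ϵ/11 gives |(-11z) + 33| = 11|z − 3| < ϵ whenever |z − 3| < δ.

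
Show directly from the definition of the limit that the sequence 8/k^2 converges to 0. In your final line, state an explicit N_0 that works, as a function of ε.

Fix ε > 0. For k ≥ 1, |8/k^2 − 0| = 8/k^2.
8/k^2 < ε ⇔ k^2 > 8/ε ⇔ k > (8/ε)^{1/2}.
Take N_0 = (8/ε)^{1/2}. Then k > N_0 implies 8/k^2 < ε.

N_0 = (8/ε)^{1/2}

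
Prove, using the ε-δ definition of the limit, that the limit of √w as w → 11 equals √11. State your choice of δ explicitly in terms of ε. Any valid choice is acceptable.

Suppose ε > 0. We want δ > 0 such that 0 < |w − 11| < δ implies |√w − √11| < ε.
Rationalise: √w − √11 = (w − 11)/(√w + √11), so |√w − √11| = |w − 11|/(√w + √11).
Restrict δ ≤ 11 so that |w − 11| < 11 forces w > 0, and then √w + √11 > √11.
Hence |√w − √11| < |w − 11|/√11, which is < ε once |w − 11| < √11·ε.
Take δ = min(11, √11·ε). If 0 < |w − 11| < δ then w > 0 and |√w − √11| < |w − 11|/√11 < ε.

δ = min(11, √11·ε)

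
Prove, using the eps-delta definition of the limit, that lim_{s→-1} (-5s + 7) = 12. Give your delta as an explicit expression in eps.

Let eps > 0. We need delta > 0 so that 0 < |s + 1| < delta implies |(-5s + 7) − 12| < eps.
|(-5s + 7) − 12| = |-5s - 5| = 5|s + 1|.
Thus it suffices that |s + 1| < eps/5.
Take delta = eps/5. If 0 < |s + 1| < delta then |(-5s + 7) − 12| = 5|s + 1| < 5·(eps/5) = eps.

delta = eps/5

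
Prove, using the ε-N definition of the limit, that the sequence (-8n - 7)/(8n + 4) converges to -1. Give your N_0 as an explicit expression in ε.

Let ε > 0. For n ≥ 1, |(-8n - 7)/(8n + 4) + 1| = |-24|/(8(8n + 4)) = 24/(8(8n + 4)).
Since 8n + 4 ≥ 8n for n ≥ 1, this is ≤ 24/(8·8n) = (3/8)/n.
So |(-8n - 7)/(8n + 4) + 1| < ε whenever n > (3/8)/ε.
Take N_0 = (3/8)/ε. If n > N_0 then |(-8n - 7)/(8n + 4) + 1| ≤ (3/8)/n < ε.

N_0 = (3/8)/ε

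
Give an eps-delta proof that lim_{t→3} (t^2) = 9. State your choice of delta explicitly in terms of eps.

delta = min(2, eps/8)

Fix eps > 0. We seek delta > 0 with 0 < |t − 3| < delta ⇒ |t^2 − 9| < eps.
Factor: t^2 − 9 = (t − 3)(t + 3), so |t^2 − 9| = |t − 3|·|t + 3|.
Impose delta ≤ 2 so that |t| < 5; then |t + 3| ≤ 8.
Hence |t^2 − 9| ≤ 8|t − 3|, which is < eps once |t − 3| < eps/8.
Take delta = min(2, eps/8). If 0 < |t − 3| < delta then both bounds hold and |t^2 − 9| ≤ 8|t − 3| < 8·(eps/8) = eps.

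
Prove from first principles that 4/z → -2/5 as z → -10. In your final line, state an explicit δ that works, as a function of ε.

Let ε > 0. We seek δ > 0 such that 0 < |z + 10| < δ implies |4/z + 2/5| < ε.
|4/z + 2/5| = 4·|-10 − z|/(10·|z|) = 4|z + 10|/(10|z|).
Restrict δ ≤ 5. Then |z + 10| < 5 gives |z| > 5, so 10|z| > 50.
Then |4/z + 2/5| < 4|z + 10|/50, which is < ε when |z + 10| < (25/2)ε.
Take δ = min(5, (25/2)ε). Then 0 < |z + 10| < δ gives both |z + 10| < 5 and |z + 10| < (25/2)ε, so |4/z + 2/5| < ε.

δ = min(5, (25/2)ε)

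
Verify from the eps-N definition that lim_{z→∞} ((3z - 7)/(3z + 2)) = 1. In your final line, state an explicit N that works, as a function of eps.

Let eps > 0. We seek N > 0 such that z > N implies |(3z - 7)/(3z + 2) − 1| < eps.
(3z - 7)/(3z + 2) − 1 = (3(3z - 7) − 3(3z + 2)) / (3(3z + 2)) = -27/(3(3z + 2)).
For z > 0 we have 3z + 2 > 3z, so |(3z - 7)/(3z + 2) − 1| = 27/(3(3z + 2)) < 27/(3·3z) = 3/z.
Thus |(3z - 7)/(3z + 2) − 1| < eps whenever z > 3/eps.
Take N = 3/eps. If z > N then |(3z - 7)/(3z + 2) − 1| < 3/z < eps.

N = 3/eps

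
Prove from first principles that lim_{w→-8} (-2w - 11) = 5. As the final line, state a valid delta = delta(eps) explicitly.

Let eps > 0 be given. We need delta > 0 so that 0 < |w + 8| < delta implies |(-2w - 11) − 5| < eps.
|(-2w - 11) − 5| = |-2w - 16| = 2|w + 8|.
So 2|w + 8| < eps exactly when |w + 8| < eps/2.
Choosing delta = eps/2 gives |(-2w - 11) − 5| = 2|w + 8| < eps whenever |w + 8| < delta.

delta = eps/2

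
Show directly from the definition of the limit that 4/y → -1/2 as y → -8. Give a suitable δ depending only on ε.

Let ε > 0 be given. We seek δ > 0 such that 0 < |y + 8| < δ implies |4/y + 1/2| < ε.
|4/y + 1/2| = 4·|-8 − y|/(8·|y|) = 4|y + 8|/(8|y|).
Require δ ≤ 4 so that |y| > 8 − 4 = 4, hence 8|y| > 32.
Then |4/y + 1/2| < 4|y + 8|/32, which is < ε when |y + 8| < 8ε.
Take δ = min(4, 8ε). Then 0 < |y + 8| < δ gives both |y + 8| < 4 and |y + 8| < 8ε, so |4/y + 1/2| < ε.

δ = min(4, 8ε)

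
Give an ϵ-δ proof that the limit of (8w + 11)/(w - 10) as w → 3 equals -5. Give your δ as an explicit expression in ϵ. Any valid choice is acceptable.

δ = min(7/2, (7/26)ϵ)

Let ϵ > 0 be given. We want δ > 0 with 0 < |w − 3| < δ ⇒ |(8w + 11)/(w - 10) + 5| < ϵ.
Combining over a common denominator, (8w + 11)/(w - 10) + 5 = [(8w + 11)·(-7) − 35·(w - 10)] / [(-7)·(w - 10)] = -91(w − 3) / ((-7)(w - 10)).
So |(8w + 11)/(w - 10) + 5| = 91|w − 3| / (7·|w − 10|).
Restrict δ ≤ 7/2. Then |w − 3| < 7/2 gives |w − 10| = |(w − 3) + (-7)| ≥ 7 − 7/2 = 7/2.
Hence |(8w + 11)/(w - 10) + 5| < 91|w − 3|/(7·(7/2)) = (26/7)|w − 3|, which is < ϵ once |w − 3| < (7/26)ϵ.
Take δ = min(7/2, (7/26)ϵ). Then 0 < |w − 3| < δ forces both bounds, so |(8w + 11)/(w - 10) + 5| < ϵ.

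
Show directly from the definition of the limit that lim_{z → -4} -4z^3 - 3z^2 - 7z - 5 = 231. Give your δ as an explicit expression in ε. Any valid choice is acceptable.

Let ε > 0 be given. We want δ > 0 such that 0 < |z + 4| < δ implies |(-4z^3 - 3z^2 - 7z - 5) − 231| < ε.
(-4z^3 - 3z^2 - 7z - 5) − 231 = -4z^3 - 3z^2 - 7z - 236 = (z + 4)(-4z^2 + 13z - 59).
So |(-4z^3 - 3z^2 - 7z - 5) − 231| = |z + 4|·|-4z^2 + 13z - 59|.
Assume first that |z + 4| < 1, so |z| < 5. Then |-4z^2 + 13z - 59| ≤ 4·5^2 + 13·5 + 59 = 224.
Hence |(-4z^3 - 3z^2 - 7z - 5) − 231| ≤ 224|z + 4| < ε provided |z + 4| < ε/224.
Take δ = min(1, ε/224). Then 0 < |z + 4| < δ gives both |z + 4| < 1 and |z + 4| < ε/224, so |(-4z^3 - 3z^2 - 7z - 5) − 231| < ε.

δ = min(1, ε/224)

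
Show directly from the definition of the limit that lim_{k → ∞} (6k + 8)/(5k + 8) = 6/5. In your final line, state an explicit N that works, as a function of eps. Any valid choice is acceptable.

N = (8/25)/eps

Let eps > 0. For k ≥ 1, |(6k + 8)/(5k + 8) − (6/5)| = |-8|/(5(5k + 8)) = 8/(5(5k + 8)).
Since 5k + 8 ≥ 5k for k ≥ 1, this is ≤ 8/(5·5k) = (8/25)/k.
So |(6k + 8)/(5k + 8) − (6/5)| < eps whenever k > (8/25)/eps.
Take N = (8/25)/eps. If k > N then |(6k + 8)/(5k + 8) − (6/5)| ≤ (8/25)/k < eps.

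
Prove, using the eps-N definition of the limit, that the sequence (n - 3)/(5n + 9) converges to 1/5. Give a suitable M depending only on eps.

Fix eps > 0. For n ≥ 1, |(n - 3)/(5n + 9) − (1/5)| = |-24|/(5(5n + 9)) = 24/(5(5n + 9)).
Since 5n + 9 ≥ 5n for n ≥ 1, this is ≤ 24/(5·5n) = (24/25)/n.
So |(n - 3)/(5n + 9) − (1/5)| < eps whenever n > (24/25)/eps.
Take M = (24/25)/eps. If n > M then |(n - 3)/(5n + 9) − (1/5)| ≤ (24/25)/n < eps.

M = (24/25)/eps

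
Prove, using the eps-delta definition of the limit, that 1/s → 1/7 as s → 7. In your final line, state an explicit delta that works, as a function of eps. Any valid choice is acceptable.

Let eps > 0. We seek delta > 0 such that 0 < |s − 7| < delta implies |1/s − (1/7)| < eps.
|1/s − (1/7)| = |7 − s|/(7·|s|) = |s − 7|/(7|s|).
Require delta ≤ 7/2 so that |s| > 7 − 7/2 = 7/2, hence 7|s| > 49/2.
Then |1/s − (1/7)| < |s − 7|/(49/2), which is < eps when |s − 7| < (49/2)eps.
Take delta = min(7/2, (49/2)eps). Then 0 < |s − 7| < delta gives both |s − 7| < 7/2 and |s − 7| < (49/2)eps, so |1/s − (1/7)| < eps.

delta = min(7/2, (49/2)eps)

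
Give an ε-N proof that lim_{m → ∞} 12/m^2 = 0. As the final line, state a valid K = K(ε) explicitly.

K = (12/ε)^{1/2}

Let ε > 0. For m ≥ 1, |12/m^2 − 0| = 12/m^2.
12/m^2 < ε ⇔ m^2 > 12/ε ⇔ m > (12/ε)^{1/2}.
Take K = (12/ε)^{1/2}. Then m > K implies 12/m^2 < ε.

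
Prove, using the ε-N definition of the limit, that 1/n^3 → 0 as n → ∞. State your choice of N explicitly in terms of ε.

N = (1/ε)^{1/3}

Let ε > 0 be given. For n ≥ 1, |1/n^3 − 0| = 1/n^3.
1/n^3 < ε ⇔ n^3 > 1/ε ⇔ n > (1/ε)^{1/3}.
Take N = (1/ε)^{1/3}. Then n > N implies 1/n^3 < ε.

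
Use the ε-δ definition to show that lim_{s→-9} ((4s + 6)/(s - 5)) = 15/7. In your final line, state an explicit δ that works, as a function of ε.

Suppose ε > 0. We want δ > 0 with 0 < |s + 9| < δ ⇒ |(4s + 6)/(s - 5) − (15/7)| < ε.
Combining over a common denominator, (4s + 6)/(s - 5) − (15/7) = [(4s + 6)·(-14) − (-30)·(s - 5)] / [(-14)·(s - 5)] = -26(s + 9) / ((-14)(s - 5)).
So |(4s + 6)/(s - 5) − (15/7)| = 26|s + 9| / (14·|s − 5|).
Require δ ≤ 7, so |s − 5| ≥ |-14| − |s + 9| > 14 − 7 = 7.
Hence |(4s + 6)/(s - 5) − (15/7)| < 26|s + 9|/(14·7) = (13/49)|s + 9|, which is < ε once |s + 9| < (49/13)ε.
Take δ = min(7, (49/13)ε). Then 0 < |s + 9| < δ forces both bounds, so |(4s + 6)/(s - 5) − (15/7)| < ε.

δ = min(7, (49/13)ε)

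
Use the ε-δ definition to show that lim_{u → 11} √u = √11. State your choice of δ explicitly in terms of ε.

Let ε > 0 be given. We want δ > 0 such that 0 < |u − 11| < δ implies |√u − √11| < ε.
Multiplying by the conjugate, |√u − √11| = |u − 11|/(√u + √11).
Restrict δ ≤ 11 so that |u − 11| < 11 forces u > 0, and then √u + √11 > √11.
Hence |√u − √11| < |u − 11|/√11, which is < ε once |u − 11| < √11·ε.
Take δ = min(11, √11·ε). If 0 < |u − 11| < δ then u > 0 and |√u − √11| < |u − 11|/√11 < ε.

δ = min(11, √11·ε)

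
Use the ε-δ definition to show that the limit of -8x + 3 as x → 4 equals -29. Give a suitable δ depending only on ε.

Let ε > 0. We need δ > 0 so that 0 < |x − 4| < δ implies |(-8x + 3) + 29| < ε.
|(-8x + 3) + 29| = |-8x + 32| = 8|x − 4|.
Thus it suffices that |x − 4| < ε/8.
Take δ = ε/8. If 0 < |x − 4| < δ then |(-8x + 3) + 29| = 8|x − 4| < 8·(ε/8) = ε.

δ = ε/8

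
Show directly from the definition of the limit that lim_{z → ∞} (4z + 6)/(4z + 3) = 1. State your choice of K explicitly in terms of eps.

K = (3/4)/eps

Suppose eps > 0. We seek K > 0 such that z > K implies |(4z + 6)/(4z + 3) − 1| < eps.
(4z + 6)/(4z + 3) − 1 = (4(4z + 6) − 4(4z + 3)) / (4(4z + 3)) = 12/(4(4z + 3)).
For z > 0 we have 4z + 3 > 4z, so |(4z + 6)/(4z + 3) − 1| = 12/(4(4z + 3)) < 12/(4·4z) = (3/4)/z.
Thus |(4z + 6)/(4z + 3) − 1| < eps whenever z > (3/4)/eps.
Take K = (3/4)/eps. If z > K then |(4z + 6)/(4z + 3) − 1| < (3/4)/z < eps.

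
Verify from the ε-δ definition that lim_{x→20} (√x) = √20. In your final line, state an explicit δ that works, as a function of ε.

Let ε > 0 be given. We want δ > 0 such that 0 < |x − 20| < δ implies |√x − √20| < ε.
Multiplying by the conjugate, |√x − √20| = |x − 20|/(√x + √20).
Restrict δ ≤ 20 so that |x − 20| < 20 forces x > 0, and then √x + √20 > √20.
Hence |√x − √20| < |x − 20|/√20, which is < ε once |x − 20| < √20·ε.
Take δ = min(20, √20·ε). If 0 < |x − 20| < δ then x > 0 and |√x − √20| < |x − 20|/√20 < ε.

δ = min(20, √20·ε)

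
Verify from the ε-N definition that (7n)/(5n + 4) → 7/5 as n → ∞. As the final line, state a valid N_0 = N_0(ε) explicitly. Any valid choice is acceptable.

Suppose ε > 0. For n ≥ 1, |(7n)/(5n + 4) − (7/5)| = |-28|/(5(5n + 4)) = 28/(5(5n + 4)).
Since 5n + 4 ≥ 5n for n ≥ 1, this is ≤ 28/(5·5n) = (28/25)/n.
So |(7n)/(5n + 4) − (7/5)| < ε whenever n > (28/25)/ε.
Take N_0 = (28/25)/ε. If n > N_0 then |(7n)/(5n + 4) − (7/5)| ≤ (28/25)/n < ε.

N_0 = (28/25)/ε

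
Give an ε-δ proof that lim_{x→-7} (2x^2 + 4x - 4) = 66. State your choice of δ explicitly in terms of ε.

δ = min(2, ε/28)

Suppose ε > 0. We want δ > 0 such that 0 < |x + 7| < δ implies |(2x^2 + 4x - 4) − 66| < ε.
(2x^2 + 4x - 4) − 66 = 2x^2 + 4x - 70 = (x + 7)(2x - 10).
So |(2x^2 + 4x - 4) − 66| = |x + 7|·|2x - 10|.
Require δ ≤ 2. Then |x + 7| < 2 gives |x| < 9, and by the triangle inequality |2x - 10| ≤ 2·9 + 10 = 28.
Hence |(2x^2 + 4x - 4) − 66| ≤ 28|x + 7| < ε provided |x + 7| < ε/28.
Take δ = min(2, ε/28). Then 0 < |x + 7| < δ gives both |x + 7| < 2 and |x + 7| < ε/28, so |(2x^2 + 4x - 4) − 66| < ε.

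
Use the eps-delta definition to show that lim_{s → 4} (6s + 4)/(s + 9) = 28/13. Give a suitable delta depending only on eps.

delta = min(13/2, (169/100)eps)

Let eps > 0 be given. We want delta > 0 with 0 < |s − 4| < delta ⇒ |(6s + 4)/(s + 9) − (28/13)| < eps.
Combining over a common denominator, (6s + 4)/(s + 9) − (28/13) = [(6s + 4)·13 − 28·(s + 9)] / [13·(s + 9)] = 50(s − 4) / (13(s + 9)).
So |(6s + 4)/(s + 9) − (28/13)| = 50|s − 4| / (13·|s + 9|).
Require delta ≤ 13/2, so |s + 9| ≥ |13| − |s − 4| > 13 − 13/2 = 13/2.
Hence |(6s + 4)/(s + 9) − (28/13)| < 50|s − 4|/(13·(13/2)) = (100/169)|s − 4|, which is < eps once |s − 4| < (169/100)eps.
Take delta = min(13/2, (169/100)eps). Then 0 < |s − 4| < delta forces both bounds, so |(6s + 4)/(s + 9) − (28/13)| < eps.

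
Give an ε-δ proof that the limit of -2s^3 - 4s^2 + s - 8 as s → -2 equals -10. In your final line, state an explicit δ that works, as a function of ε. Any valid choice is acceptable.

δ = min(1, ε/19)

Fix ε > 0. We want δ > 0 such that 0 < |s + 2| < δ implies |(-2s^3 - 4s^2 + s - 8) + 10| < ε.
(-2s^3 - 4s^2 + s - 8) + 10 = -2s^3 - 4s^2 + s + 2 = (s + 2)(-2s^2 + 1).
So |(-2s^3 - 4s^2 + s - 8) + 10| = |s + 2|·|-2s^2 + 1|.
Require δ ≤ 1. Then |s + 2| < 1 gives |s| < 3, and by the triangle inequality |-2s^2 + 1| ≤ 2·3^2 + 1 = 19.
Hence |(-2s^3 - 4s^2 + s - 8) + 10| ≤ 19|s + 2| < ε provided |s + 2| < ε/19.
Choosing δ = min(1, ε/19) ensures both conditions, hence |(-2s^3 - 4s^2 + s - 8) + 10| < ε.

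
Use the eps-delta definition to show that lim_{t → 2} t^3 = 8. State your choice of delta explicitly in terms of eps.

delta = min(1, eps/19)

Fix eps > 0. We seek delta > 0 with 0 < |t − 2| < delta ⇒ |t^3 − 8| < eps.
Factor: t^3 − 8 = (t − 2)(t^2 + 2t + 4), so |t^3 − 8| = |t − 2|·|t^2 + 2t + 4|.
Impose delta ≤ 1 so that |t| < 3; then |t^2 + 2t + 4| ≤ 19.
Hence |t^3 − 8| ≤ 19|t − 2|, which is < eps once |t − 2| < eps/19.
Take delta = min(1, eps/19). If 0 < |t − 2| < delta then both bounds hold and |t^3 − 8| ≤ 19|t − 2| < 19·(eps/19) = eps.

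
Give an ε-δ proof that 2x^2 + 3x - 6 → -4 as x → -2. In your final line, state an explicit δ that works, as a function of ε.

δ = min(2, ε/9)

Suppose ε > 0. We want δ > 0 such that 0 < |x + 2| < δ implies |(2x^2 + 3x - 6) + 4| < ε.
(2x^2 + 3x - 6) + 4 = 2x^2 + 3x - 2 = (x + 2)(2x - 1).
So |(2x^2 + 3x - 6) + 4| = |x + 2|·|2x - 1|.
Require δ ≤ 2. Then |x + 2| < 2 gives |x| < 4, and by the triangle inequality |2x - 1| ≤ 2·4 + 1 = 9.
Hence |(2x^2 + 3x - 6) + 4| ≤ 9|x + 2| < ε provided |x + 2| < ε/9.
Choosing δ = min(2, ε/9) ensures both conditions, hence |(2x^2 + 3x - 6) + 4| < ε.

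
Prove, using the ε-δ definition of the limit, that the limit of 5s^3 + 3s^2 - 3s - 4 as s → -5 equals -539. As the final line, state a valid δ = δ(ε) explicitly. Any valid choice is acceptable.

δ = min(1, ε/419)

Let ε > 0 be given. We want δ > 0 such that 0 < |s + 5| < δ implies |(5s^3 + 3s^2 - 3s - 4) + 539| < ε.
(5s^3 + 3s^2 - 3s - 4) + 539 = 5s^3 + 3s^2 - 3s + 535 = (s + 5)(5s^2 - 22s + 107).
So |(5s^3 + 3s^2 - 3s - 4) + 539| = |s + 5|·|5s^2 - 22s + 107|.
Assume first that |s + 5| < 1, so |s| < 6. Then |5s^2 - 22s + 107| ≤ 5·6^2 + 22·6 + 107 = 419.
Hence |(5s^3 + 3s^2 - 3s - 4) + 539| ≤ 419|s + 5| < ε provided |s + 5| < ε/419.
Choosing δ = min(1, ε/419) ensures both conditions, hence |(5s^3 + 3s^2 - 3s - 4) + 539| < ε.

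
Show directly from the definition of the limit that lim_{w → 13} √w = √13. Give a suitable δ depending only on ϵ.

Suppose ϵ > 0. We want δ > 0 such that 0 < |w − 13| < δ implies |√w − √13| < ϵ.
Rationalise: √w − √13 = (w − 13)/(√w + √13), so |√w − √13| = |w − 13|/(√w + √13).
Restrict δ ≤ 13 so that |w − 13| < 13 forces w > 0, and then √w + √13 > √13.
Hence |√w − √13| < |w − 13|/√13, which is < ϵ once |w − 13| < √13·ϵ.
Take δ = min(13, √13·ϵ). If 0 < |w − 13| < δ then w > 0 and |√w − √13| < |w − 13|/√13 < ϵ.

δ = min(13, √13·ϵ)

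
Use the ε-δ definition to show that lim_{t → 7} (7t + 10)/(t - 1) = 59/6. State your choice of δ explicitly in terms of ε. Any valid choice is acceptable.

Let ε > 0 be given. We want δ > 0 with 0 < |t − 7| < δ ⇒ |(7t + 10)/(t - 1) − (59/6)| < ε.
Combining over a common denominator, (7t + 10)/(t - 1) − (59/6) = [(7t + 10)·6 − 59·(t - 1)] / [6·(t - 1)] = -17(t − 7) / (6(t - 1)).
So |(7t + 10)/(t - 1) − (59/6)| = 17|t − 7| / (6·|t − 1|).
Require δ ≤ 3, so |t − 1| ≥ |6| − |t − 7| > 6 − 3 = 3.
Hence |(7t + 10)/(t - 1) − (59/6)| < 17|t − 7|/(6·3) = (17/18)|t − 7|, which is < ε once |t − 7| < (18/17)ε.
Take δ = min(3, (18/17)ε). Then 0 < |t − 7| < δ forces both bounds, so |(7t + 10)/(t - 1) − (59/6)| < ε.

δ = min(3, (18/17)ε)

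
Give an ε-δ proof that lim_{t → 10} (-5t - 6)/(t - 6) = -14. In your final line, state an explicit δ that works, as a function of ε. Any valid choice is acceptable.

δ = min(2, (2/9)ε)

Let ε > 0. We want δ > 0 with 0 < |t − 10| < δ ⇒ |(-5t - 6)/(t - 6) + 14| < ε.
Combining over a common denominator, (-5t - 6)/(t - 6) + 14 = [(-5t - 6)·4 − (-56)·(t - 6)] / [4·(t - 6)] = 36(t − 10) / (4(t - 6)).
So |(-5t - 6)/(t - 6) + 14| = 36|t − 10| / (4·|t − 6|).
Restrict δ ≤ 2. Then |t − 10| < 2 gives |t − 6| = |(t − 10) + 4| ≥ 4 − 2 = 2.
Hence |(-5t - 6)/(t - 6) + 14| < 36|t − 10|/(4·2) = (9/2)|t − 10|, which is < ε once |t − 10| < (2/9)ε.
Take δ = min(2, (2/9)ε). Then 0 < |t − 10| < δ forces both bounds, so |(-5t - 6)/(t - 6) + 14| < ε.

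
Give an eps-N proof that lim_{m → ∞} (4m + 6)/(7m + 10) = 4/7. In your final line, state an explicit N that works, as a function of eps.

N = (2/49)/eps

Let eps > 0. For m ≥ 1, |(4m + 6)/(7m + 10) − (4/7)| = |2|/(7(7m + 10)) = 2/(7(7m + 10)).
Since 7m + 10 ≥ 7m for m ≥ 1, this is ≤ 2/(7·7m) = (2/49)/m.
So |(4m + 6)/(7m + 10) − (4/7)| < eps whenever m > (2/49)/eps.
Take N = (2/49)/eps. If m > N then |(4m + 6)/(7m + 10) − (4/7)| ≤ (2/49)/m < eps.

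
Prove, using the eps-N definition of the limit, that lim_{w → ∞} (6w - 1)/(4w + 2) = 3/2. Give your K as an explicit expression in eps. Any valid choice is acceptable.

K = 1/eps

Fix eps > 0. We seek K > 0 such that w > K implies |(6w - 1)/(4w + 2) − (3/2)| < eps.
(6w - 1)/(4w + 2) − (3/2) = (4(6w - 1) − 6(4w + 2)) / (4(4w + 2)) = -16/(4(4w + 2)).
For w > 0 we have 4w + 2 > 4w, so |(6w - 1)/(4w + 2) − (3/2)| = 16/(4(4w + 2)) < 16/(4·4w) = 1/w.
Thus |(6w - 1)/(4w + 2) − (3/2)| < eps whenever w > 1/eps.
Take K = 1/eps. If w > K then |(6w - 1)/(4w + 2) − (3/2)| < 1/w < eps.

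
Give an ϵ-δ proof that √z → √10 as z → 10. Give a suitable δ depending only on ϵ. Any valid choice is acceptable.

Let ϵ > 0 be given. We want δ > 0 such that 0 < |z − 10| < δ implies |√z − √10| < ϵ.
Rationalise: √z − √10 = (z − 10)/(√z + √10), so |√z − √10| = |z − 10|/(√z + √10).
Restrict δ ≤ 10 so that |z − 10| < 10 forces z > 0, and then √z + √10 > √10.
Hence |√z − √10| < |z − 10|/√10, which is < ϵ once |z − 10| < √10·ϵ.
Take δ = min(10, √10·ϵ). If 0 < |z − 10| < δ then z > 0 and |√z − √10| < |z − 10|/√10 < ϵ.

δ = min(10, √10·ϵ)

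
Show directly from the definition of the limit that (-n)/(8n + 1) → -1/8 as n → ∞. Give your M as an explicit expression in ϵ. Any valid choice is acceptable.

Suppose ϵ > 0. For n ≥ 1, |(-n)/(8n + 1) + 1/8| = |1|/(8(8n + 1)) = 1/(8(8n + 1)).
Since 8n + 1 ≥ 8n for n ≥ 1, this is ≤ 1/(8·8n) = (1/64)/n.
So |(-n)/(8n + 1) + 1/8| < ϵ whenever n > (1/64)/ϵ.
Take M = (1/64)/ϵ. If n > M then |(-n)/(8n + 1) + 1/8| ≤ (1/64)/n < ϵ.

M = (1/64)/ϵ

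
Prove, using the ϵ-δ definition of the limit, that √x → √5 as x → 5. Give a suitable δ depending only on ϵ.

δ = min(5, √5·ϵ)

Suppose ϵ > 0. We want δ > 0 such that 0 < |x − 5| < δ implies |√x − √5| < ϵ.
Multiplying by the conjugate, |√x − √5| = |x − 5|/(√x + √5).
Restrict δ ≤ 5 so that |x − 5| < 5 forces x > 0, and then √x + √5 > √5.
Hence |√x − √5| < |x − 5|/√5, which is < ϵ once |x − 5| < √5·ϵ.
Take δ = min(5, √5·ϵ). If 0 < |x − 5| < δ then x > 0 and |√x − √5| < |x − 5|/√5 < ϵ.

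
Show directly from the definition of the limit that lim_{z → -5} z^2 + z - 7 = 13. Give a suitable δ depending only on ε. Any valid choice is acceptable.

Fix ε > 0. We want δ > 0 such that 0 < |z + 5| < δ implies |(z^2 + z - 7) − 13| < ε.
(z^2 + z - 7) − 13 = z^2 + z - 20 = (z + 5)(z - 4).
So |(z^2 + z - 7) − 13| = |z + 5|·|z - 4|.
Assume first that |z + 5| < 1, so |z| < 6. Then |z - 4| ≤ 6 + 4 = 10.
Hence |(z^2 + z - 7) − 13| ≤ 10|z + 5| < ε provided |z + 5| < ε/10.
Choosing δ = min(1, ε/10) ensures both conditions, hence |(z^2 + z - 7) − 13| < ε.

δ = min(1, ε/10)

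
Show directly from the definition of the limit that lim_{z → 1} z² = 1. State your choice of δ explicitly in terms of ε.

δ = min(2, ε/4)

Fix ε > 0. We seek δ > 0 with 0 < |z − 1| < δ ⇒ |z² − 1| < ε.
Factor: z² − 1 = (z − 1)(z + 1), so |z² − 1| = |z − 1|·|z + 1|.
Restrict δ ≤ 2. Then |z − 1| < 2 gives |z| < 3, so by the triangle inequality |z + 1| ≤ 3 + 1 = 4.
Hence |z² − 1| ≤ 4|z − 1|, which is < ε once |z − 1| < ε/4.
Take δ = min(2, ε/4). If 0 < |z − 1| < δ then both bounds hold and |z² − 1| ≤ 4|z − 1| < 4·(ε/4) = ε.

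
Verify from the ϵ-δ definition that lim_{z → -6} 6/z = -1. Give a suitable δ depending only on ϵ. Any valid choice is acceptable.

Fix ϵ > 0. We seek δ > 0 such that 0 < |z + 6| < δ implies |6/z + 1| < ϵ.
|6/z + 1| = 6·|-6 − z|/(6·|z|) = 6|z + 6|/(6|z|).
Require δ ≤ 3 so that |z| > 6 − 3 = 3, hence 6|z| > 18.
Then |6/z + 1| < 6|z + 6|/18, which is < ϵ when |z + 6| < 3ϵ.
Take δ = min(3, 3ϵ). Then 0 < |z + 6| < δ gives both |z + 6| < 3 and |z + 6| < 3ϵ, so |6/z + 1| < ϵ.

δ = min(3, 3ϵ)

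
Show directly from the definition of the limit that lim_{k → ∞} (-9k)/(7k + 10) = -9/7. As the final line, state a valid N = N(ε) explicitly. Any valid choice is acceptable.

Let ε > 0 be given. For k ≥ 1, |(-9k)/(7k + 10) + 9/7| = |90|/(7(7k + 10)) = 90/(7(7k + 10)).
Since 7k + 10 ≥ 7k for k ≥ 1, this is ≤ 90/(7·7k) = (90/49)/k.
So |(-9k)/(7k + 10) + 9/7| < ε whenever k > (90/49)/ε.
Take N = (90/49)/ε. If k > N then |(-9k)/(7k + 10) + 9/7| ≤ (90/49)/k < ε.

N = (90/49)/ε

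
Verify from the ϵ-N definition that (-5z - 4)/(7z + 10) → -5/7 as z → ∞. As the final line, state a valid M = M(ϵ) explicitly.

M = (22/49)/ϵ

Let ϵ > 0 be given. We seek M > 0 such that z > M implies |(-5z - 4)/(7z + 10) + 5/7| < ϵ.
(-5z - 4)/(7z + 10) + 5/7 = (7(-5z - 4) − (-5)(7z + 10)) / (7(7z + 10)) = 22/(7(7z + 10)).
For z > 0 we have 7z + 10 > 7z, so |(-5z - 4)/(7z + 10) + 5/7| = 22/(7(7z + 10)) < 22/(7·7z) = (22/49)/z.
Thus |(-5z - 4)/(7z + 10) + 5/7| < ϵ whenever z > (22/49)/ϵ.
Take M = (22/49)/ϵ. If z > M then |(-5z - 4)/(7z + 10) + 5/7| < (22/49)/z < ϵ.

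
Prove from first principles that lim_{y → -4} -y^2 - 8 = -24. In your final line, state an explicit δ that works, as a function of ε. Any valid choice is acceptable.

δ = min(1, ε/9)

Let ε > 0. We want δ > 0 such that 0 < |y + 4| < δ implies |(-y^2 - 8) + 24| < ε.
(-y^2 - 8) + 24 = -y^2 + 16 = (y + 4)(-y + 4).
So |(-y^2 - 8) + 24| = |y + 4|·|-y + 4|.
Require δ ≤ 1. Then |y + 4| < 1 gives |y| < 5, and by the triangle inequality |-y + 4| ≤ 5 + 4 = 9.
Hence |(-y^2 - 8) + 24| ≤ 9|y + 4| < ε provided |y + 4| < ε/9.
Take δ = min(1, ε/9). Then 0 < |y + 4| < δ gives both |y + 4| < 1 and |y + 4| < ε/9, so |(-y^2 - 8) + 24| < ε.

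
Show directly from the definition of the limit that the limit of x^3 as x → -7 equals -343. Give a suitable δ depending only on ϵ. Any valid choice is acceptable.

Suppose ϵ > 0. We seek δ > 0 with 0 < |x + 7| < δ ⇒ |x^3 + 343| < ϵ.
Factor: x^3 + 343 = (x + 7)(x^2 - 7x + 49), so |x^3 + 343| = |x + 7|·|x^2 - 7x + 49|.
Restrict δ ≤ 2. Then |x + 7| < 2 gives |x| < 9, so by the triangle inequality |x^2 - 7x + 49| ≤ 9^2 + 7·9 + 49 = 193.
Hence |x^3 + 343| ≤ 193|x + 7|, which is < ϵ once |x + 7| < ϵ/193.
Take δ = min(2, ϵ/193). If 0 < |x + 7| < δ then both bounds hold and |x^3 + 343| ≤ 193|x + 7| < 193·(ϵ/193) = ϵ.

δ = min(2, ϵ/193)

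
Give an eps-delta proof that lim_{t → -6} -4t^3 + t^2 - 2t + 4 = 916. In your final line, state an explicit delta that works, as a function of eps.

delta = min(2, eps/608)

Fix eps > 0. We want delta > 0 such that 0 < |t + 6| < delta implies |(-4t^3 + t^2 - 2t + 4) − 916| < eps.
(-4t^3 + t^2 - 2t + 4) − 916 = -4t^3 + t^2 - 2t - 912 = (t + 6)(-4t^2 + 25t - 152).
So |(-4t^3 + t^2 - 2t + 4) − 916| = |t + 6|·|-4t^2 + 25t - 152|.
Assume first that |t + 6| < 2, so |t| < 8. Then |-4t^2 + 25t - 152| ≤ 4·8^2 + 25·8 + 152 = 608.
Hence |(-4t^3 + t^2 - 2t + 4) − 916| ≤ 608|t + 6| < eps provided |t + 6| < eps/608.
Choosing delta = min(2, eps/608) ensures both conditions, hence |(-4t^3 + t^2 - 2t + 4) − 916| < eps.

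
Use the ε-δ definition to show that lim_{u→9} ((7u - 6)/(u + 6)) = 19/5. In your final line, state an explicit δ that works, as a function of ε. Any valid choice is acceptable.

Suppose ε > 0. We want δ > 0 with 0 < |u − 9| < δ ⇒ |(7u - 6)/(u + 6) − (19/5)| < ε.
Combining over a common denominator, (7u - 6)/(u + 6) − (19/5) = [(7u - 6)·15 − 57·(u + 6)] / [15·(u + 6)] = 48(u − 9) / (15(u + 6)).
So |(7u - 6)/(u + 6) − (19/5)| = 48|u − 9| / (15·|u + 6|).
Require δ ≤ 15/2, so |u + 6| ≥ |15| − |u − 9| > 15 − 15/2 = 15/2.
Hence |(7u - 6)/(u + 6) − (19/5)| < 48|u − 9|/(15·(15/2)) = (32/75)|u − 9|, which is < ε once |u − 9| < (75/32)ε.
Take δ = min(15/2, (75/32)ε). Then 0 < |u − 9| < δ forces both bounds, so |(7u - 6)/(u + 6) − (19/5)| < ε.

δ = min(15/2, (75/32)ε)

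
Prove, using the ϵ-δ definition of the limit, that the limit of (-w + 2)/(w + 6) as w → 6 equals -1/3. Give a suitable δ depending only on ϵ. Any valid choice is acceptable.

Suppose ϵ > 0. We want δ > 0 with 0 < |w − 6| < δ ⇒ |(-w + 2)/(w + 6) + 1/3| < ϵ.
Combining over a common denominator, (-w + 2)/(w + 6) + 1/3 = [(-w + 2)·12 − (-4)·(w + 6)] / [12·(w + 6)] = -8(w − 6) / (12(w + 6)).
So |(-w + 2)/(w + 6) + 1/3| = 8|w − 6| / (12·|w + 6|).
Restrict δ ≤ 6. Then |w − 6| < 6 gives |w + 6| = |(w − 6) + 12| ≥ 12 − 6 = 6.
Hence |(-w + 2)/(w + 6) + 1/3| < 8|w − 6|/(12·6) = (1/9)|w − 6|, which is < ϵ once |w − 6| < 9ϵ.
Take δ = min(6, 9ϵ). Then 0 < |w − 6| < δ forces both bounds, so |(-w + 2)/(w + 6) + 1/3| < ϵ.

δ = min(6, 9ϵ)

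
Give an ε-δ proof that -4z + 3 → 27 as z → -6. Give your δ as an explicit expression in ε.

δ = ε/4

Fix ε > 0. We need δ > 0 so that 0 < |z + 6| < δ implies |(-4z + 3) − 27| < ε.
Since (-4z + 3) − 27 = -4(z + 6), we have |(-4z + 3) − 27| = 4|z + 6|.
Thus it suffices that |z + 6| < ε/4.
Choosing δ = ε/4 gives |(-4z + 3) − 27| = 4|z + 6| < ε whenever |z + 6| < δ.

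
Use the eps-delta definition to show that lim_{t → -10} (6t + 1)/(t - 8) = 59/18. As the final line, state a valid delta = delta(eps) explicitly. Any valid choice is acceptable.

Let eps > 0 be given. We want delta > 0 with 0 < |t + 10| < delta ⇒ |(6t + 1)/(t - 8) − (59/18)| < eps.
Combining over a common denominator, (6t + 1)/(t - 8) − (59/18) = [(6t + 1)·(-18) − (-59)·(t - 8)] / [(-18)·(t - 8)] = -49(t + 10) / ((-18)(t - 8)).
So |(6t + 1)/(t - 8) − (59/18)| = 49|t + 10| / (18·|t − 8|).
Restrict delta ≤ 9. Then |t + 10| < 9 gives |t − 8| = |(t + 10) + (-18)| ≥ 18 − 9 = 9.
Hence |(6t + 1)/(t - 8) − (59/18)| < 49|t + 10|/(18·9) = (49/162)|t + 10|, which is < eps once |t + 10| < (162/49)eps.
Take delta = min(9, (162/49)eps). Then 0 < |t + 10| < delta forces both bounds, so |(6t + 1)/(t - 8) − (59/18)| < eps.

delta = min(9, (162/49)eps)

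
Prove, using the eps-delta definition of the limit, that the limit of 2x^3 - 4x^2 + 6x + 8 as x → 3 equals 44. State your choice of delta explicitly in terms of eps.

delta = min(2, eps/72)

Let eps > 0 be given. We want delta > 0 such that 0 < |x − 3| < delta implies |(2x^3 - 4x^2 + 6x + 8) − 44| < eps.
(2x^3 - 4x^2 + 6x + 8) − 44 = 2x^3 - 4x^2 + 6x - 36 = (x − 3)(2x^2 + 2x + 12).
So |(2x^3 - 4x^2 + 6x + 8) − 44| = |x − 3|·|2x^2 + 2x + 12|.
Require delta ≤ 2. Then |x − 3| < 2 gives |x| < 5, and by the triangle inequality |2x^2 + 2x + 12| ≤ 2·5^2 + 2·5 + 12 = 72.
Hence |(2x^3 - 4x^2 + 6x + 8) − 44| ≤ 72|x − 3| < eps provided |x − 3| < eps/72.
Take delta = min(2, eps/72). Then 0 < |x − 3| < delta gives both |x − 3| < 2 and |x − 3| < eps/72, so |(2x^3 - 4x^2 + 6x + 8) − 44| < eps.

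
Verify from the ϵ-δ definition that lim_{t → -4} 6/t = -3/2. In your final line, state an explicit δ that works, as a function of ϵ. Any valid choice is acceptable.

Let ϵ > 0. We seek δ > 0 such that 0 < |t + 4| < δ implies |6/t + 3/2| < ϵ.
|6/t + 3/2| = 6·|-4 − t|/(4·|t|) = 6|t + 4|/(4|t|).
Require δ ≤ 2 so that |t| > 4 − 2 = 2, hence 4|t| > 8.
Then |6/t + 3/2| < 6|t + 4|/8, which is < ϵ when |t + 4| < (4/3)ϵ.
Take δ = min(2, (4/3)ϵ). Then 0 < |t + 4| < δ gives both |t + 4| < 2 and |t + 4| < (4/3)ϵ, so |6/t + 3/2| < ϵ.

δ = min(2, (4/3)ϵ)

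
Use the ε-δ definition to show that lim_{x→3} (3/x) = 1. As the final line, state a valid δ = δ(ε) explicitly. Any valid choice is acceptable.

δ = min(3/2, (3/2)ε)

Fix ε > 0. We seek δ > 0 such that 0 < |x − 3| < δ implies |3/x − 1| < ε.
|3/x − 1| = 3·|3 − x|/(3·|x|) = 3|x − 3|/(3|x|).
Restrict δ ≤ 3/2. Then |x − 3| < 3/2 gives |x| > 3/2, so 3|x| > 9/2.
Then |3/x − 1| < 3|x − 3|/(9/2), which is < ε when |x − 3| < (3/2)ε.
Take δ = min(3/2, (3/2)ε). Then 0 < |x − 3| < δ gives both |x − 3| < 3/2 and |x − 3| < (3/2)ε, so |3/x − 1| < ε.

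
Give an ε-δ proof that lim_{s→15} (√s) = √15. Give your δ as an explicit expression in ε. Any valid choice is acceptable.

δ = min(15, √15·ε)

Fix ε > 0. We want δ > 0 such that 0 < |s − 15| < δ implies |√s − √15| < ε.
Rationalise: √s − √15 = (s − 15)/(√s + √15), so |√s − √15| = |s − 15|/(√s + √15).
Restrict δ ≤ 15 so that |s − 15| < 15 forces s > 0, and then √s + √15 > √15.
Hence |√s − √15| < |s − 15|/√15, which is < ε once |s − 15| < √15·ε.
Take δ = min(15, √15·ε). If 0 < |s − 15| < δ then s > 0 and |√s − √15| < |s − 15|/√15 < ε.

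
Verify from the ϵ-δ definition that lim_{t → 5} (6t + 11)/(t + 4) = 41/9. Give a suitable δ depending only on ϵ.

δ = min(9/2, (81/26)ϵ)

Fix ϵ > 0. We want δ > 0 with 0 < |t − 5| < δ ⇒ |(6t + 11)/(t + 4) − (41/9)| < ϵ.
Combining over a common denominator, (6t + 11)/(t + 4) − (41/9) = [(6t + 11)·9 − 41·(t + 4)] / [9·(t + 4)] = 13(t − 5) / (9(t + 4)).
So |(6t + 11)/(t + 4) − (41/9)| = 13|t − 5| / (9·|t + 4|).
Require δ ≤ 9/2, so |t + 4| ≥ |9| − |t − 5| > 9 − 9/2 = 9/2.
Hence |(6t + 11)/(t + 4) − (41/9)| < 13|t − 5|/(9·(9/2)) = (26/81)|t − 5|, which is < ϵ once |t − 5| < (81/26)ϵ.
Take δ = min(9/2, (81/26)ϵ). Then 0 < |t − 5| < δ forces both bounds, so |(6t + 11)/(t + 4) − (41/9)| < ϵ.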